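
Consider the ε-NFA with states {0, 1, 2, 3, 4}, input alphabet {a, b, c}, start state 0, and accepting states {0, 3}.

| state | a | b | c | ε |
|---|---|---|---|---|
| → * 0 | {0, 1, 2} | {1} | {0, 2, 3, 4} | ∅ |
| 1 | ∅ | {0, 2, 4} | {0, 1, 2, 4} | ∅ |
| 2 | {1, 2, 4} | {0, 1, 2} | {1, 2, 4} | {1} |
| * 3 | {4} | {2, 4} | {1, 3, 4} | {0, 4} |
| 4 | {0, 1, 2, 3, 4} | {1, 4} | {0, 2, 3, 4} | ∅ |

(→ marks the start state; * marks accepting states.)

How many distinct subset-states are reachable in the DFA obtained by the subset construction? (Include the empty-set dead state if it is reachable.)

Start state of the DFA: {0} (ε-closure of the NFA start).
{0} --a--> {0, 1, 2}  [new]
{0} --b--> {1}  [new]
{0} --c--> {0, 1, 2, 3, 4}  [new]
{0, 1, 2} --a--> {0, 1, 2, 4}  [new]
{0, 1, 2} --b--> {0, 1, 2, 4}  [seen]
{0, 1, 2} --c--> {0, 1, 2, 3, 4}  [seen]
{1} --a--> ∅  [new]
{1} --b--> {0, 1, 2, 4}  [seen]
{1} --c--> {0, 1, 2, 4}  [seen]
{0, 1, 2, 3, 4} --a--> {0, 1, 2, 3, 4}  [seen]
{0, 1, 2, 3, 4} --b--> {0, 1, 2, 4}  [seen]
{0, 1, 2, 3, 4} --c--> {0, 1, 2, 3, 4}  [seen]
{0, 1, 2, 4} --a--> {0, 1, 2, 3, 4}  [seen]
{0, 1, 2, 4} --b--> {0, 1, 2, 4}  [seen]
{0, 1, 2, 4} --c--> {0, 1, 2, 3, 4}  [seen]
∅ --a--> ∅  [seen]
∅ --b--> ∅  [seen]
∅ --c--> ∅  [seen]
Reachable DFA states: {0}, {0, 1, 2}, {1}, {0, 1, 2, 3, 4}, {0, 1, 2, 4}, ∅.

6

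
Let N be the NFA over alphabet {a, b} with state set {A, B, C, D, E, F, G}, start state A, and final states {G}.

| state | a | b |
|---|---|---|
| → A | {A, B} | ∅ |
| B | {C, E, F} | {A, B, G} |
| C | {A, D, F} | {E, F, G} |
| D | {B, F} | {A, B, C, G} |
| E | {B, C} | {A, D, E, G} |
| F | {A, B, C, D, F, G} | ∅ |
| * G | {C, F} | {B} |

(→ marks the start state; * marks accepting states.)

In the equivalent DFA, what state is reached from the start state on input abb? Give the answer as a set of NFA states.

{A, B, G}

Start: {A}.
δ(A,a) = {A, B}.
Union: {A, B}.
After a: {A, B}.
δ(A,b) = ∅; δ(B,b) = {A, B, G}.
Union: {A, B, G}.
After b: {A, B, G}.
δ(A,b) = ∅; δ(B,b) = {A, B, G}; δ(G,b) = {B}.
Union: {A, B, G}.
After b: {A, B, G}.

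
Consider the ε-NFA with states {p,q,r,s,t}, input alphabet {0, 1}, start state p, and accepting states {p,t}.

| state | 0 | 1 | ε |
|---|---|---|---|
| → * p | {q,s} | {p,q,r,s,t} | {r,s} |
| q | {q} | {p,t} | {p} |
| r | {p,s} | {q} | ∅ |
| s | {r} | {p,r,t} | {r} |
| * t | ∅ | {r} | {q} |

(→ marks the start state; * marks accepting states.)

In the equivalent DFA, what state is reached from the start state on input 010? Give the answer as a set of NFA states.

Start: {p,r,s}.
δ(p,0) = {q,s}; δ(r,0) = {p,s}; δ(s,0) = {r}.
Union: {p,q,r,s}.
After 0: {p,q,r,s}.
δ(p,1) = {p,q,r,s,t}; δ(q,1) = {p,t}; δ(r,1) = {q}; δ(s,1) = {p,r,t}.
Union: {p,q,r,s,t}.
After 1: {p,q,r,s,t}.
δ(p,0) = {q,s}; δ(q,0) = {q}; δ(r,0) = {p,s}; δ(s,0) = {r}; δ(t,0) = ∅.
Union: {p,q,r,s}.
After 0: {p,q,r,s}.

{p,q,r,s}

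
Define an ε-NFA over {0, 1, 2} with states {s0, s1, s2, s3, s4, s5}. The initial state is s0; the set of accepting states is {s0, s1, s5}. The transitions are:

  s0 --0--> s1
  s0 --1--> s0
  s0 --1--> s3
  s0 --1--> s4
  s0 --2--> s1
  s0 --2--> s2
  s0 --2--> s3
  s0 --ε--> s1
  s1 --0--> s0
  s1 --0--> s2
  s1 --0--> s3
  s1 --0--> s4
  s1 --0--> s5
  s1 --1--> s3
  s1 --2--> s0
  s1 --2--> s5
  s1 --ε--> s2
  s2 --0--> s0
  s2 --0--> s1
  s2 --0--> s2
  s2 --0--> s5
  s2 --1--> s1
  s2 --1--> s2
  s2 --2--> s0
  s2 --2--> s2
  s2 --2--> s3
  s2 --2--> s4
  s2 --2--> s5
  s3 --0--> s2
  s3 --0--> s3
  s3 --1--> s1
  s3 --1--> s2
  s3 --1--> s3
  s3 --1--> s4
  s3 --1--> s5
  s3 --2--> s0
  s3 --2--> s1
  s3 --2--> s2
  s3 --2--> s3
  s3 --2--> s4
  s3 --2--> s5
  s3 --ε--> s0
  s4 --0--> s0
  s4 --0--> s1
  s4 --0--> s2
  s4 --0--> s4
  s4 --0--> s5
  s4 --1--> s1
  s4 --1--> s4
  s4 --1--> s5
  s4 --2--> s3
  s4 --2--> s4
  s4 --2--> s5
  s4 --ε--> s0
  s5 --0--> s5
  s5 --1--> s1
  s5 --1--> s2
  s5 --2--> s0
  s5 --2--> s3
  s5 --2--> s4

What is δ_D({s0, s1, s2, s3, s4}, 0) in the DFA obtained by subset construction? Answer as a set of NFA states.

{s0, s1, s2, s3, s4, s5}

δ(s0,0) = {s1}; δ(s1,0) = {s0, s2, s3, s4, s5}; δ(s2,0) = {s0, s1, s2, s5}; δ(s3,0) = {s2, s3}; δ(s4,0) = {s0, s1, s2, s4, s5}.
Union: {s0, s1, s2, s3, s4, s5}.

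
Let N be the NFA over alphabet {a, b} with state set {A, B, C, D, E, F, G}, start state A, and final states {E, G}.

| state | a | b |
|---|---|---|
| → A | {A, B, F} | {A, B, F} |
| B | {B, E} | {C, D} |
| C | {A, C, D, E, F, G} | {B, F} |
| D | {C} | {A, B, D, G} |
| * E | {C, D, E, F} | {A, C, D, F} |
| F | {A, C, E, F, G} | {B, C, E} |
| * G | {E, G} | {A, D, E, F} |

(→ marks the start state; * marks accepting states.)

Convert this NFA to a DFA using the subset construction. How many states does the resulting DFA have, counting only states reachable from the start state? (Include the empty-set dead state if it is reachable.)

5

Start state of the DFA: {A}.
{A} --a--> {A, B, F}  [new]
{A} --b--> {A, B, F}  [seen]
{A, B, F} --a--> {A, B, C, E, F, G}  [new]
{A, B, F} --b--> {A, B, C, D, E, F}  [new]
{A, B, C, E, F, G} --a--> {A, B, C, D, E, F, G}  [new]
{A, B, C, E, F, G} --b--> {A, B, C, D, E, F}  [seen]
{A, B, C, D, E, F} --a--> {A, B, C, D, E, F, G}  [seen]
{A, B, C, D, E, F} --b--> {A, B, C, D, E, F, G}  [seen]
{A, B, C, D, E, F, G} --a--> {A, B, C, D, E, F, G}  [seen]
{A, B, C, D, E, F, G} --b--> {A, B, C, D, E, F, G}  [seen]
Reachable DFA states: {A}, {A, B, F}, {A, B, C, E, F, G}, {A, B, C, D, E, F}, {A, B, C, D, E, F, G}.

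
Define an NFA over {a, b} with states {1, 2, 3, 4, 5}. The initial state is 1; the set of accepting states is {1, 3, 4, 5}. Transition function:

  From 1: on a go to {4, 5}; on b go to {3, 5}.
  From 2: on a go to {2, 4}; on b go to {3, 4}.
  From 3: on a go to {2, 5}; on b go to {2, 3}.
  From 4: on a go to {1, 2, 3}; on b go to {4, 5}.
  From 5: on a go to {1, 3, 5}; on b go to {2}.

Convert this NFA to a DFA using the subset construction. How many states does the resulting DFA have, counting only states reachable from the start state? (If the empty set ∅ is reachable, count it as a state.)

Start state of the DFA: {1}.
{1} --a--> {4, 5}  [new]
{1} --b--> {3, 5}  [new]
{4, 5} --a--> {1, 2, 3, 5}  [new]
{4, 5} --b--> {2, 4, 5}  [new]
{3, 5} --a--> {1, 2, 3, 5}  [seen]
{3, 5} --b--> {2, 3}  [new]
{1, 2, 3, 5} --a--> {1, 2, 3, 4, 5}  [new]
{1, 2, 3, 5} --b--> {2, 3, 4, 5}  [new]
{2, 4, 5} --a--> {1, 2, 3, 4, 5}  [seen]
{2, 4, 5} --b--> {2, 3, 4, 5}  [seen]
{2, 3} --a--> {2, 4, 5}  [seen]
{2, 3} --b--> {2, 3, 4}  [new]
{1, 2, 3, 4, 5} --a--> {1, 2, 3, 4, 5}  [seen]
{1, 2, 3, 4, 5} --b--> {2, 3, 4, 5}  [seen]
{2, 3, 4, 5} --a--> {1, 2, 3, 4, 5}  [seen]
{2, 3, 4, 5} --b--> {2, 3, 4, 5}  [seen]
{2, 3, 4} --a--> {1, 2, 3, 4, 5}  [seen]
{2, 3, 4} --b--> {2, 3, 4, 5}  [seen]
Reachable DFA states: {1}, {4, 5}, {3, 5}, {1, 2, 3, 5}, {2, 4, 5}, {2, 3}, {1, 2, 3, 4, 5}, {2, 3, 4, 5}, {2, 3, 4}.

9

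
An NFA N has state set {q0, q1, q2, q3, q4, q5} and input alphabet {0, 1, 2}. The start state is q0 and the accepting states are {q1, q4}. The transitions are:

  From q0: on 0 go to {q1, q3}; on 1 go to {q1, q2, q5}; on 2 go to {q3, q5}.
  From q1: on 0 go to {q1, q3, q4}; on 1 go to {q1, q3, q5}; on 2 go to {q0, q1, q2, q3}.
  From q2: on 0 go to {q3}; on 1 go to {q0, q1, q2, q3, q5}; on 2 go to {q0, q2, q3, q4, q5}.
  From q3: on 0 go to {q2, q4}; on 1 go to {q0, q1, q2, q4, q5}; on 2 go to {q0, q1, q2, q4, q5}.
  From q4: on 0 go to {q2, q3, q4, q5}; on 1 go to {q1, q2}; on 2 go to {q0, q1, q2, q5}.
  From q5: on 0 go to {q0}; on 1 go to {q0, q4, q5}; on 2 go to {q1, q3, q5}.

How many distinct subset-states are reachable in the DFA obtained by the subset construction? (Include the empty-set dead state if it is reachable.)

12

Start state of the DFA: {q0}.
{q0} --0--> {q1, q3}  [new]
{q0} --1--> {q1, q2, q5}  [new]
{q0} --2--> {q3, q5}  [new]
{q1, q3} --0--> {q1, q2, q3, q4}  [new]
{q1, q3} --1--> {q0, q1, q2, q3, q4, q5}  [new]
{q1, q3} --2--> {q0, q1, q2, q3, q4, q5}  [seen]
{q1, q2, q5} --0--> {q0, q1, q3, q4}  [new]
{q1, q2, q5} --1--> {q0, q1, q2, q3, q4, q5}  [seen]
{q1, q2, q5} --2--> {q0, q1, q2, q3, q4, q5}  [seen]
{q3, q5} --0--> {q0, q2, q4}  [new]
{q3, q5} --1--> {q0, q1, q2, q4, q5}  [new]
{q3, q5} --2--> {q0, q1, q2, q3, q4, q5}  [seen]
{q1, q2, q3, q4} --0--> {q1, q2, q3, q4, q5}  [new]
{q1, q2, q3, q4} --1--> {q0, q1, q2, q3, q4, q5}  [seen]
{q1, q2, q3, q4} --2--> {q0, q1, q2, q3, q4, q5}  [seen]
{q0, q1, q2, q3, q4, q5} --0--> {q0, q1, q2, q3, q4, q5}  [seen]
{q0, q1, q2, q3, q4, q5} --1--> {q0, q1, q2, q3, q4, q5}  [seen]
{q0, q1, q2, q3, q4, q5} --2--> {q0, q1, q2, q3, q4, q5}  [seen]
{q0, q1, q3, q4} --0--> {q1, q2, q3, q4, q5}  [seen]
{q0, q1, q3, q4} --1--> {q0, q1, q2, q3, q4, q5}  [seen]
{q0, q1, q3, q4} --2--> {q0, q1, q2, q3, q4, q5}  [seen]
{q0, q2, q4} --0--> {q1, q2, q3, q4, q5}  [seen]
{q0, q2, q4} --1--> {q0, q1, q2, q3, q5}  [new]
{q0, q2, q4} --2--> {q0, q1, q2, q3, q4, q5}  [seen]
{q0, q1, q2, q4, q5} --0--> {q0, q1, q2, q3, q4, q5}  [seen]
{q0, q1, q2, q4, q5} --1--> {q0, q1, q2, q3, q4, q5}  [seen]
{q0, q1, q2, q4, q5} --2--> {q0, q1, q2, q3, q4, q5}  [seen]
{q1, q2, q3, q4, q5} --0--> {q0, q1, q2, q3, q4, q5}  [seen]
{q1, q2, q3, q4, q5} --1--> {q0, q1, q2, q3, q4, q5}  [seen]
{q1, q2, q3, q4, q5} --2--> {q0, q1, q2, q3, q4, q5}  [seen]
{q0, q1, q2, q3, q5} --0--> {q0, q1, q2, q3, q4}  [new]
{q0, q1, q2, q3, q5} --1--> {q0, q1, q2, q3, q4, q5}  [seen]
{q0, q1, q2, q3, q5} --2--> {q0, q1, q2, q3, q4, q5}  [seen]
{q0, q1, q2, q3, q4} --0--> {q1, q2, q3, q4, q5}  [seen]
{q0, q1, q2, q3, q4} --1--> {q0, q1, q2, q3, q4, q5}  [seen]
{q0, q1, q2, q3, q4} --2--> {q0, q1, q2, q3, q4, q5}  [seen]
Reachable DFA states: {q0}, {q1, q3}, {q1, q2, q5}, {q3, q5}, {q1, q2, q3, q4}, {q0, q1, q2, q3, q4, q5}, {q0, q1, q3, q4}, {q0, q2, q4}, {q0, q1, q2, q4, q5}, {q1, q2, q3, q4, q5}, {q0, q1, q2, q3, q5}, {q0, q1, q2, q3, q4}.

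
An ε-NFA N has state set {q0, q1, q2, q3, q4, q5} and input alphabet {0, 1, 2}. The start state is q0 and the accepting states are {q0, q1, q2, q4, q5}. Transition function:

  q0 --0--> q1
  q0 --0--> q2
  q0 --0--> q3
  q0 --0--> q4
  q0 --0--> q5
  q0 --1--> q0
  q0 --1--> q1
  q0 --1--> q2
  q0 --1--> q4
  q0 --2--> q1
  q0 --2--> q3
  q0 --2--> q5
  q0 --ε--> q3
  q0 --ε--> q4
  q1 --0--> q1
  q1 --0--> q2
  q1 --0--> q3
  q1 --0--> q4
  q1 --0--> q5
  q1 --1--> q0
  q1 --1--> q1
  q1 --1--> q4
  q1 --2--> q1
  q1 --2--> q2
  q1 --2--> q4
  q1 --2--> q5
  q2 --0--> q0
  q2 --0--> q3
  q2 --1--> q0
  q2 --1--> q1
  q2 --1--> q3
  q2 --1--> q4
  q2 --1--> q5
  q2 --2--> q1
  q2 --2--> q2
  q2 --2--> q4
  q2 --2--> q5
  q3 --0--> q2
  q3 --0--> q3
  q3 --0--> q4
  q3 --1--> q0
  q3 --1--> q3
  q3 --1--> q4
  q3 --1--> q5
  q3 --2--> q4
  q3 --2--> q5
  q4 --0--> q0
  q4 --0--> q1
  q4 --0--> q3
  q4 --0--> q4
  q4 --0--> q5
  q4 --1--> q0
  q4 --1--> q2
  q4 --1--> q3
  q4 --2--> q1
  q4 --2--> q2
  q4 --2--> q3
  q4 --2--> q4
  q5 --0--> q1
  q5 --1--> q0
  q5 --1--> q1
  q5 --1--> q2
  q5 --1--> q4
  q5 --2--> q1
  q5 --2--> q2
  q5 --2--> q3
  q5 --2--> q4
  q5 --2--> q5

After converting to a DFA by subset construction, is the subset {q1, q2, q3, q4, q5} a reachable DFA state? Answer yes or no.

yes

Start state of the DFA: {q0, q3, q4} (ε-closure of the NFA start).
{q0, q3, q4} --0--> {q0, q1, q2, q3, q4, q5}  [new]
{q0, q3, q4} --1--> {q0, q1, q2, q3, q4, q5}  [seen]
{q0, q3, q4} --2--> {q1, q2, q3, q4, q5}  [new]
{q0, q1, q2, q3, q4, q5} --0--> {q0, q1, q2, q3, q4, q5}  [seen]
{q0, q1, q2, q3, q4, q5} --1--> {q0, q1, q2, q3, q4, q5}  [seen]
{q0, q1, q2, q3, q4, q5} --2--> {q1, q2, q3, q4, q5}  [seen]
{q1, q2, q3, q4, q5} --0--> {q0, q1, q2, q3, q4, q5}  [seen]
{q1, q2, q3, q4, q5} --1--> {q0, q1, q2, q3, q4, q5}  [seen]
{q1, q2, q3, q4, q5} --2--> {q1, q2, q3, q4, q5}  [seen]
Reachable DFA states: {q0, q3, q4}, {q0, q1, q2, q3, q4, q5}, {q1, q2, q3, q4, q5}.
{q1, q2, q3, q4, q5} is among them.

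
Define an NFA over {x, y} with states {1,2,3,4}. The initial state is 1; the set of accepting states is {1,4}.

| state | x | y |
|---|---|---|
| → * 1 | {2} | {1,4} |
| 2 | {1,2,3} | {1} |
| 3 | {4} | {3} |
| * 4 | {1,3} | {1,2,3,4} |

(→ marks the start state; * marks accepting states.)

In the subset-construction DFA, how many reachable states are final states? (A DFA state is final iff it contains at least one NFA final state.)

Start state of the DFA: {1}.
{1} --x--> {2}  [new]
{1} --y--> {1,4}  [new]
{2} --x--> {1,2,3}  [new]
{2} --y--> {1}  [seen]
{1,4} --x--> {1,2,3}  [seen]
{1,4} --y--> {1,2,3,4}  [new]
{1,2,3} --x--> {1,2,3,4}  [seen]
{1,2,3} --y--> {1,3,4}  [new]
{1,2,3,4} --x--> {1,2,3,4}  [seen]
{1,2,3,4} --y--> {1,2,3,4}  [seen]
{1,3,4} --x--> {1,2,3,4}  [seen]
{1,3,4} --y--> {1,2,3,4}  [seen]
Reachable DFA states: {1}, {2}, {1,4}, {1,2,3}, {1,2,3,4}, {1,3,4}.
Accepting DFA states (contain an NFA accepting state): {1}, {1,4}, {1,2,3}, {1,2,3,4}, {1,3,4}.

5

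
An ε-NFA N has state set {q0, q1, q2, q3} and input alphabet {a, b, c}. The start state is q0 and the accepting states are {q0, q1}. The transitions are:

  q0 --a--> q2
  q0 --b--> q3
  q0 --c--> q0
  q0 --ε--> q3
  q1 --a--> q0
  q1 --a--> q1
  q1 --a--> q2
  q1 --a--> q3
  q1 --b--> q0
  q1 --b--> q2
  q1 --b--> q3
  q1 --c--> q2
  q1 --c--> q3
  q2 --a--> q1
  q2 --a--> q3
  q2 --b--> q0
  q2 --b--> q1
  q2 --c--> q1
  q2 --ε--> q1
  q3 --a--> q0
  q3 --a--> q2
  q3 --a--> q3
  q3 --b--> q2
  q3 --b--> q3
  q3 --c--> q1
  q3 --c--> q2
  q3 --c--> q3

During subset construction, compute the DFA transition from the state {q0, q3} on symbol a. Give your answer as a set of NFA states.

{q0, q1, q2, q3}

δ(q0,a) = {q2}; δ(q3,a) = {q0, q2, q3}.
Union: {q0, q2, q3}.
ε-closure gives {q0, q1, q2, q3}.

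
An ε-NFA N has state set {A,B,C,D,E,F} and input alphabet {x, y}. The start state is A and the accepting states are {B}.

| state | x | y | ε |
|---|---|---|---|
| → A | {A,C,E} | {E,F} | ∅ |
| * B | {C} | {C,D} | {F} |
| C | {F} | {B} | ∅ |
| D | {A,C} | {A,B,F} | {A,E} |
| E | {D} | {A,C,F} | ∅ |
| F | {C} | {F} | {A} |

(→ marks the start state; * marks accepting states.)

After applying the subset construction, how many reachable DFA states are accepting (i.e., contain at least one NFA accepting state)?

Start state of the DFA: {A} (ε-closure of the NFA start).
{A} --x--> {A,C,E}  [new]
{A} --y--> {A,E,F}  [new]
{A,C,E} --x--> {A,C,D,E,F}  [new]
{A,C,E} --y--> {A,B,C,E,F}  [new]
{A,E,F} --x--> {A,C,D,E}  [new]
{A,E,F} --y--> {A,C,E,F}  [new]
{A,C,D,E,F} --x--> {A,C,D,E,F}  [seen]
{A,C,D,E,F} --y--> {A,B,C,E,F}  [seen]
{A,B,C,E,F} --x--> {A,C,D,E,F}  [seen]
{A,B,C,E,F} --y--> {A,B,C,D,E,F}  [new]
{A,C,D,E} --x--> {A,C,D,E,F}  [seen]
{A,C,D,E} --y--> {A,B,C,E,F}  [seen]
{A,C,E,F} --x--> {A,C,D,E,F}  [seen]
{A,C,E,F} --y--> {A,B,C,E,F}  [seen]
{A,B,C,D,E,F} --x--> {A,C,D,E,F}  [seen]
{A,B,C,D,E,F} --y--> {A,B,C,D,E,F}  [seen]
Reachable DFA states: {A}, {A,C,E}, {A,E,F}, {A,C,D,E,F}, {A,B,C,E,F}, {A,C,D,E}, {A,C,E,F}, {A,B,C,D,E,F}.
Accepting DFA states (contain an NFA accepting state): {A,B,C,E,F}, {A,B,C,D,E,F}.

2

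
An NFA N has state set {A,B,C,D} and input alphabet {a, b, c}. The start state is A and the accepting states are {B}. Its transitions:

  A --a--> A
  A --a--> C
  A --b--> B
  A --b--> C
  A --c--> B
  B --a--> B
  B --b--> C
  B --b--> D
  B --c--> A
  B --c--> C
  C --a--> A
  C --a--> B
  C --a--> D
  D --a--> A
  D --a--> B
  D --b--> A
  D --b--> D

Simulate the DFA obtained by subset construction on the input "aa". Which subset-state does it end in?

{A,B,C,D}

Start: {A}.
δ(A,a) = {A,C}.
Union: {A,C}.
After a: {A,C}.
δ(A,a) = {A,C}; δ(C,a) = {A,B,D}.
Union: {A,B,C,D}.
After a: {A,B,C,D}.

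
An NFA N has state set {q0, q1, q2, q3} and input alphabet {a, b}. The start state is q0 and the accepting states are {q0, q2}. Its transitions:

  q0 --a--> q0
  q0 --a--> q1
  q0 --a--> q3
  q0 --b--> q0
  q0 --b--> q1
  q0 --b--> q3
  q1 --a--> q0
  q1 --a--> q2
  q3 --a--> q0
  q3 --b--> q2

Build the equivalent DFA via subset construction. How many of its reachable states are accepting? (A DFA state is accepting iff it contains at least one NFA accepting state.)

3

Start state of the DFA: {q0}.
{q0} --a--> {q0, q1, q3}  [new]
{q0} --b--> {q0, q1, q3}  [seen]
{q0, q1, q3} --a--> {q0, q1, q2, q3}  [new]
{q0, q1, q3} --b--> {q0, q1, q2, q3}  [seen]
{q0, q1, q2, q3} --a--> {q0, q1, q2, q3}  [seen]
{q0, q1, q2, q3} --b--> {q0, q1, q2, q3}  [seen]
Reachable DFA states: {q0}, {q0, q1, q3}, {q0, q1, q2, q3}.
Accepting DFA states (contain an NFA accepting state): {q0}, {q0, q1, q3}, {q0, q1, q2, q3}.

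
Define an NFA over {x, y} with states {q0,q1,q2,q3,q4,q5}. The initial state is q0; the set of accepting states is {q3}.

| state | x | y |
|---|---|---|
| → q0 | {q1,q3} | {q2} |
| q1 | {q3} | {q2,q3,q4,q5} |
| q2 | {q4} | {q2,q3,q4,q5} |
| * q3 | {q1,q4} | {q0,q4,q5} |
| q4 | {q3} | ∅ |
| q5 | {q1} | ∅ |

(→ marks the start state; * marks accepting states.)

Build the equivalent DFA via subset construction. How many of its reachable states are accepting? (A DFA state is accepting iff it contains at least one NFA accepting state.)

5

Start state of the DFA: {q0}.
{q0} --x--> {q1,q3}  [new]
{q0} --y--> {q2}  [new]
{q1,q3} --x--> {q1,q3,q4}  [new]
{q1,q3} --y--> {q0,q2,q3,q4,q5}  [new]
{q2} --x--> {q4}  [new]
{q2} --y--> {q2,q3,q4,q5}  [new]
{q1,q3,q4} --x--> {q1,q3,q4}  [seen]
{q1,q3,q4} --y--> {q0,q2,q3,q4,q5}  [seen]
{q0,q2,q3,q4,q5} --x--> {q1,q3,q4}  [seen]
{q0,q2,q3,q4,q5} --y--> {q0,q2,q3,q4,q5}  [seen]
{q4} --x--> {q3}  [new]
{q4} --y--> ∅  [new]
{q2,q3,q4,q5} --x--> {q1,q3,q4}  [seen]
{q2,q3,q4,q5} --y--> {q0,q2,q3,q4,q5}  [seen]
{q3} --x--> {q1,q4}  [new]
{q3} --y--> {q0,q4,q5}  [new]
∅ --x--> ∅  [seen]
∅ --y--> ∅  [seen]
{q1,q4} --x--> {q3}  [seen]
{q1,q4} --y--> {q2,q3,q4,q5}  [seen]
{q0,q4,q5} --x--> {q1,q3}  [seen]
{q0,q4,q5} --y--> {q2}  [seen]
Reachable DFA states: {q0}, {q1,q3}, {q2}, {q1,q3,q4}, {q0,q2,q3,q4,q5}, {q4}, {q2,q3,q4,q5}, {q3}, ∅, {q1,q4}, {q0,q4,q5}.
Accepting DFA states (contain an NFA accepting state): {q1,q3}, {q1,q3,q4}, {q0,q2,q3,q4,q5}, {q2,q3,q4,q5}, {q3}.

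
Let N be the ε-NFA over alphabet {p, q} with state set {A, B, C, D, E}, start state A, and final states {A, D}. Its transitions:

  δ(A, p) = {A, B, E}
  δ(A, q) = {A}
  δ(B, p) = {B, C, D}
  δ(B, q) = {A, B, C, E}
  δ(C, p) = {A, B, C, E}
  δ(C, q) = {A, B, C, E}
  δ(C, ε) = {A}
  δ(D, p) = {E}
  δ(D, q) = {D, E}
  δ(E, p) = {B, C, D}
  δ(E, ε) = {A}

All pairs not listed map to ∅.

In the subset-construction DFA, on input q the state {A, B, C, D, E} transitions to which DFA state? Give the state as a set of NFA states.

δ(A,q) = {A}; δ(B,q) = {A, B, C, E}; δ(C,q) = {A, B, C, E}; δ(D,q) = {D, E}; δ(E,q) = ∅.
Union: {A, B, C, D, E}.

{A, B, C, D, E}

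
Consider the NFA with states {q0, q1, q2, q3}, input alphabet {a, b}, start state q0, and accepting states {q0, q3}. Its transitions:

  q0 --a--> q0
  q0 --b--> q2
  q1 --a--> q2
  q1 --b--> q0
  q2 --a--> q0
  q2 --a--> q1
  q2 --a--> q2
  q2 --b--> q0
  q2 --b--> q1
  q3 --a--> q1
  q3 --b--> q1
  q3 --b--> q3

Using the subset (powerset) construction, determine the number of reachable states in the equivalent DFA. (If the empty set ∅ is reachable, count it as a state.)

5

Start state of the DFA: {q0}.
{q0} --a--> {q0}  [seen]
{q0} --b--> {q2}  [new]
{q2} --a--> {q0, q1, q2}  [new]
{q2} --b--> {q0, q1}  [new]
{q0, q1, q2} --a--> {q0, q1, q2}  [seen]
{q0, q1, q2} --b--> {q0, q1, q2}  [seen]
{q0, q1} --a--> {q0, q2}  [new]
{q0, q1} --b--> {q0, q2}  [seen]
{q0, q2} --a--> {q0, q1, q2}  [seen]
{q0, q2} --b--> {q0, q1, q2}  [seen]
Reachable DFA states: {q0}, {q2}, {q0, q1, q2}, {q0, q1}, {q0, q2}.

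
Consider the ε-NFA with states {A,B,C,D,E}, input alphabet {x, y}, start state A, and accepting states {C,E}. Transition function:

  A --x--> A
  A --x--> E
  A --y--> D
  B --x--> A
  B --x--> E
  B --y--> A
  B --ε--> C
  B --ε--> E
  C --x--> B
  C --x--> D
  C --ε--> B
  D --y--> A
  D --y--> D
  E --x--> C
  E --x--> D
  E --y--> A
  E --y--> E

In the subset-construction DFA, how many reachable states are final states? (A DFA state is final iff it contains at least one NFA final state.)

Start state of the DFA: {A} (ε-closure of the NFA start).
{A} --x--> {A,E}  [new]
{A} --y--> {D}  [new]
{A,E} --x--> {A,B,C,D,E}  [new]
{A,E} --y--> {A,D,E}  [new]
{D} --x--> ∅  [new]
{D} --y--> {A,D}  [new]
{A,B,C,D,E} --x--> {A,B,C,D,E}  [seen]
{A,B,C,D,E} --y--> {A,D,E}  [seen]
{A,D,E} --x--> {A,B,C,D,E}  [seen]
{A,D,E} --y--> {A,D,E}  [seen]
∅ --x--> ∅  [seen]
∅ --y--> ∅  [seen]
{A,D} --x--> {A,E}  [seen]
{A,D} --y--> {A,D}  [seen]
Reachable DFA states: {A}, {A,E}, {D}, {A,B,C,D,E}, {A,D,E}, ∅, {A,D}.
Accepting DFA states (contain an NFA accepting state): {A,E}, {A,B,C,D,E}, {A,D,E}.

3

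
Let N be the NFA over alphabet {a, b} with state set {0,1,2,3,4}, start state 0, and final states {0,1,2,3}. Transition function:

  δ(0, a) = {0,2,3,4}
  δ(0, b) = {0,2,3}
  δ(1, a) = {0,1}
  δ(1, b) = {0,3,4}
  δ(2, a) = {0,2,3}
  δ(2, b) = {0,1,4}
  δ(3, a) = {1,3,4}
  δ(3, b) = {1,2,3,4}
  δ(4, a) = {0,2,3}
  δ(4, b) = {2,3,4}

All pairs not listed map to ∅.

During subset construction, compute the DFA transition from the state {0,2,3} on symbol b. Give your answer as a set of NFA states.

{0,1,2,3,4}

δ(0,b) = {0,2,3}; δ(2,b) = {0,1,4}; δ(3,b) = {1,2,3,4}.
Union: {0,1,2,3,4}.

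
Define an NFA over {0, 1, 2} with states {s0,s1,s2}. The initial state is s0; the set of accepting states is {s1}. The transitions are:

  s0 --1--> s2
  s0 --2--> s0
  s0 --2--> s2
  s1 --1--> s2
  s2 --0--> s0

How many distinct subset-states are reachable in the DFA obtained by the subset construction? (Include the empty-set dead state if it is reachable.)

Start state of the DFA: {s0}.
{s0} --0--> ∅  [new]
{s0} --1--> {s2}  [new]
{s0} --2--> {s0,s2}  [new]
∅ --0--> ∅  [seen]
∅ --1--> ∅  [seen]
∅ --2--> ∅  [seen]
{s2} --0--> {s0}  [seen]
{s2} --1--> ∅  [seen]
{s2} --2--> ∅  [seen]
{s0,s2} --0--> {s0}  [seen]
{s0,s2} --1--> {s2}  [seen]
{s0,s2} --2--> {s0,s2}  [seen]
Reachable DFA states: {s0}, ∅, {s2}, {s0,s2}.

4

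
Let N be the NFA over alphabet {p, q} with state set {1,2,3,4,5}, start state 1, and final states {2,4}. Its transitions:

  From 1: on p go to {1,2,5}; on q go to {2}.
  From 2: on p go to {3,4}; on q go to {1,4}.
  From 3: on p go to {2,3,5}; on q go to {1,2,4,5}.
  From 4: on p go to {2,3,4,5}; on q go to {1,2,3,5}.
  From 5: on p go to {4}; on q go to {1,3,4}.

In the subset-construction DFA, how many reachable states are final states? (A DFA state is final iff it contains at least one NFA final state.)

8

Start state of the DFA: {1}.
{1} --p--> {1,2,5}  [new]
{1} --q--> {2}  [new]
{1,2,5} --p--> {1,2,3,4,5}  [new]
{1,2,5} --q--> {1,2,3,4}  [new]
{2} --p--> {3,4}  [new]
{2} --q--> {1,4}  [new]
{1,2,3,4,5} --p--> {1,2,3,4,5}  [seen]
{1,2,3,4,5} --q--> {1,2,3,4,5}  [seen]
{1,2,3,4} --p--> {1,2,3,4,5}  [seen]
{1,2,3,4} --q--> {1,2,3,4,5}  [seen]
{3,4} --p--> {2,3,4,5}  [new]
{3,4} --q--> {1,2,3,4,5}  [seen]
{1,4} --p--> {1,2,3,4,5}  [seen]
{1,4} --q--> {1,2,3,5}  [new]
{2,3,4,5} --p--> {2,3,4,5}  [seen]
{2,3,4,5} --q--> {1,2,3,4,5}  [seen]
{1,2,3,5} --p--> {1,2,3,4,5}  [seen]
{1,2,3,5} --q--> {1,2,3,4,5}  [seen]
Reachable DFA states: {1}, {1,2,5}, {2}, {1,2,3,4,5}, {1,2,3,4}, {3,4}, {1,4}, {2,3,4,5}, {1,2,3,5}.
Accepting DFA states (contain an NFA accepting state): {1,2,5}, {2}, {1,2,3,4,5}, {1,2,3,4}, {3,4}, {1,4}, {2,3,4,5}, {1,2,3,5}.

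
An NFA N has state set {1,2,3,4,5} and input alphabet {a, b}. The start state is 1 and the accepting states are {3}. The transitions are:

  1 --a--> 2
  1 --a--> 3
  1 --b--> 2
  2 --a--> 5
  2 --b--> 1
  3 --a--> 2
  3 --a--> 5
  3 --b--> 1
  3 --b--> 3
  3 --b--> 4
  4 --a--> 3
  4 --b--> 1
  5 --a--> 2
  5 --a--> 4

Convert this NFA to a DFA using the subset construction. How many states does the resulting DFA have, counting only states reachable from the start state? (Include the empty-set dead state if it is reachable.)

Start state of the DFA: {1}.
{1} --a--> {2,3}  [new]
{1} --b--> {2}  [new]
{2,3} --a--> {2,5}  [new]
{2,3} --b--> {1,3,4}  [new]
{2} --a--> {5}  [new]
{2} --b--> {1}  [seen]
{2,5} --a--> {2,4,5}  [new]
{2,5} --b--> {1}  [seen]
{1,3,4} --a--> {2,3,5}  [new]
{1,3,4} --b--> {1,2,3,4}  [new]
{5} --a--> {2,4}  [new]
{5} --b--> ∅  [new]
{2,4,5} --a--> {2,3,4,5}  [new]
{2,4,5} --b--> {1}  [seen]
{2,3,5} --a--> {2,4,5}  [seen]
{2,3,5} --b--> {1,3,4}  [seen]
{1,2,3,4} --a--> {2,3,5}  [seen]
{1,2,3,4} --b--> {1,2,3,4}  [seen]
{2,4} --a--> {3,5}  [new]
{2,4} --b--> {1}  [seen]
∅ --a--> ∅  [seen]
∅ --b--> ∅  [seen]
{2,3,4,5} --a--> {2,3,4,5}  [seen]
{2,3,4,5} --b--> {1,3,4}  [seen]
{3,5} --a--> {2,4,5}  [seen]
{3,5} --b--> {1,3,4}  [seen]
Reachable DFA states: {1}, {2,3}, {2}, {2,5}, {1,3,4}, {5}, {2,4,5}, {2,3,5}, {1,2,3,4}, {2,4}, ∅, {2,3,4,5}, {3,5}.

13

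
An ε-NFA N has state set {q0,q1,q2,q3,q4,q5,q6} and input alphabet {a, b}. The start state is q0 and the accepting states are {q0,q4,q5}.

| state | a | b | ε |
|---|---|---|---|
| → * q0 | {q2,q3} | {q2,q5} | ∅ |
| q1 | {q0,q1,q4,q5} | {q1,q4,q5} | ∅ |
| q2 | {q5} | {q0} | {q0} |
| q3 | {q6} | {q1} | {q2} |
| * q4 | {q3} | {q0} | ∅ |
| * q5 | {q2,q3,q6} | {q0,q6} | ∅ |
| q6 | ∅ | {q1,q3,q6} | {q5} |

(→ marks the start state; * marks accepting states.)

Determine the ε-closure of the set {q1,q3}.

Begin with {q1,q3}.
q3 →ε {q2}; add q2.
q2 →ε {q0}; add q0.
ε-closure = {q0,q1,q2,q3}.

{q0,q1,q2,q3}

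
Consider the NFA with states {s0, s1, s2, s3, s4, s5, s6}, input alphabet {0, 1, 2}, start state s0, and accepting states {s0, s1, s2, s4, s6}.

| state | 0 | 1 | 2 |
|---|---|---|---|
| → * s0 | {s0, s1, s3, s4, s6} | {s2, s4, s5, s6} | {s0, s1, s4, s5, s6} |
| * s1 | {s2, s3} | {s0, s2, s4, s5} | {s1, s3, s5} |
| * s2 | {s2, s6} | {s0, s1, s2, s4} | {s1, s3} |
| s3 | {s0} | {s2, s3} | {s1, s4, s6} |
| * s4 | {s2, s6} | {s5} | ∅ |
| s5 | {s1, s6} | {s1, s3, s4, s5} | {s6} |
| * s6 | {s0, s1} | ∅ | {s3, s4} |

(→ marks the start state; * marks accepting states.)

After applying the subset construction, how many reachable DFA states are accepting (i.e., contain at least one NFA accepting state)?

Start state of the DFA: {s0}.
{s0} --0--> {s0, s1, s3, s4, s6}  [new]
{s0} --1--> {s2, s4, s5, s6}  [new]
{s0} --2--> {s0, s1, s4, s5, s6}  [new]
{s0, s1, s3, s4, s6} --0--> {s0, s1, s2, s3, s4, s6}  [new]
{s0, s1, s3, s4, s6} --1--> {s0, s2, s3, s4, s5, s6}  [new]
{s0, s1, s3, s4, s6} --2--> {s0, s1, s3, s4, s5, s6}  [new]
{s2, s4, s5, s6} --0--> {s0, s1, s2, s6}  [new]
{s2, s4, s5, s6} --1--> {s0, s1, s2, s3, s4, s5}  [new]
{s2, s4, s5, s6} --2--> {s1, s3, s4, s6}  [new]
{s0, s1, s4, s5, s6} --0--> {s0, s1, s2, s3, s4, s6}  [seen]
{s0, s1, s4, s5, s6} --1--> {s0, s1, s2, s3, s4, s5, s6}  [new]
{s0, s1, s4, s5, s6} --2--> {s0, s1, s3, s4, s5, s6}  [seen]
{s0, s1, s2, s3, s4, s6} --0--> {s0, s1, s2, s3, s4, s6}  [seen]
{s0, s1, s2, s3, s4, s6} --1--> {s0, s1, s2, s3, s4, s5, s6}  [seen]
{s0, s1, s2, s3, s4, s6} --2--> {s0, s1, s3, s4, s5, s6}  [seen]
{s0, s2, s3, s4, s5, s6} --0--> {s0, s1, s2, s3, s4, s6}  [seen]
{s0, s2, s3, s4, s5, s6} --1--> {s0, s1, s2, s3, s4, s5, s6}  [seen]
{s0, s2, s3, s4, s5, s6} --2--> {s0, s1, s3, s4, s5, s6}  [seen]
{s0, s1, s3, s4, s5, s6} --0--> {s0, s1, s2, s3, s4, s6}  [seen]
{s0, s1, s3, s4, s5, s6} --1--> {s0, s1, s2, s3, s4, s5, s6}  [seen]
{s0, s1, s3, s4, s5, s6} --2--> {s0, s1, s3, s4, s5, s6}  [seen]
{s0, s1, s2, s6} --0--> {s0, s1, s2, s3, s4, s6}  [seen]
{s0, s1, s2, s6} --1--> {s0, s1, s2, s4, s5, s6}  [new]
{s0, s1, s2, s6} --2--> {s0, s1, s3, s4, s5, s6}  [seen]
{s0, s1, s2, s3, s4, s5} --0--> {s0, s1, s2, s3, s4, s6}  [seen]
{s0, s1, s2, s3, s4, s5} --1--> {s0, s1, s2, s3, s4, s5, s6}  [seen]
{s0, s1, s2, s3, s4, s5} --2--> {s0, s1, s3, s4, s5, s6}  [seen]
{s1, s3, s4, s6} --0--> {s0, s1, s2, s3, s6}  [new]
{s1, s3, s4, s6} --1--> {s0, s2, s3, s4, s5}  [new]
{s1, s3, s4, s6} --2--> {s1, s3, s4, s5, s6}  [new]
{s0, s1, s2, s3, s4, s5, s6} --0--> {s0, s1, s2, s3, s4, s6}  [seen]
{s0, s1, s2, s3, s4, s5, s6} --1--> {s0, s1, s2, s3, s4, s5, s6}  [seen]
{s0, s1, s2, s3, s4, s5, s6} --2--> {s0, s1, s3, s4, s5, s6}  [seen]
{s0, s1, s2, s4, s5, s6} --0--> {s0, s1, s2, s3, s4, s6}  [seen]
{s0, s1, s2, s4, s5, s6} --1--> {s0, s1, s2, s3, s4, s5, s6}  [seen]
{s0, s1, s2, s4, s5, s6} --2--> {s0, s1, s3, s4, s5, s6}  [seen]
{s0, s1, s2, s3, s6} --0--> {s0, s1, s2, s3, s4, s6}  [seen]
{s0, s1, s2, s3, s6} --1--> {s0, s1, s2, s3, s4, s5, s6}  [seen]
{s0, s1, s2, s3, s6} --2--> {s0, s1, s3, s4, s5, s6}  [seen]
{s0, s2, s3, s4, s5} --0--> {s0, s1, s2, s3, s4, s6}  [seen]
{s0, s2, s3, s4, s5} --1--> {s0, s1, s2, s3, s4, s5, s6}  [seen]
{s0, s2, s3, s4, s5} --2--> {s0, s1, s3, s4, s5, s6}  [seen]
{s1, s3, s4, s5, s6} --0--> {s0, s1, s2, s3, s6}  [seen]
{s1, s3, s4, s5, s6} --1--> {s0, s1, s2, s3, s4, s5}  [seen]
{s1, s3, s4, s5, s6} --2--> {s1, s3, s4, s5, s6}  [seen]
Reachable DFA states: {s0}, {s0, s1, s3, s4, s6}, {s2, s4, s5, s6}, {s0, s1, s4, s5, s6}, {s0, s1, s2, s3, s4, s6}, {s0, s2, s3, s4, s5, s6}, {s0, s1, s3, s4, s5, s6}, {s0, s1, s2, s6}, {s0, s1, s2, s3, s4, s5}, {s1, s3, s4, s6}, {s0, s1, s2, s3, s4, s5, s6}, {s0, s1, s2, s4, s5, s6}, {s0, s1, s2, s3, s6}, {s0, s2, s3, s4, s5}, {s1, s3, s4, s5, s6}.
Accepting DFA states (contain an NFA accepting state): {s0}, {s0, s1, s3, s4, s6}, {s2, s4, s5, s6}, {s0, s1, s4, s5, s6}, {s0, s1, s2, s3, s4, s6}, {s0, s2, s3, s4, s5, s6}, {s0, s1, s3, s4, s5, s6}, {s0, s1, s2, s6}, {s0, s1, s2, s3, s4, s5}, {s1, s3, s4, s6}, {s0, s1, s2, s3, s4, s5, s6}, {s0, s1, s2, s4, s5, s6}, {s0, s1, s2, s3, s6}, {s0, s2, s3, s4, s5}, {s1, s3, s4, s5, s6}.

15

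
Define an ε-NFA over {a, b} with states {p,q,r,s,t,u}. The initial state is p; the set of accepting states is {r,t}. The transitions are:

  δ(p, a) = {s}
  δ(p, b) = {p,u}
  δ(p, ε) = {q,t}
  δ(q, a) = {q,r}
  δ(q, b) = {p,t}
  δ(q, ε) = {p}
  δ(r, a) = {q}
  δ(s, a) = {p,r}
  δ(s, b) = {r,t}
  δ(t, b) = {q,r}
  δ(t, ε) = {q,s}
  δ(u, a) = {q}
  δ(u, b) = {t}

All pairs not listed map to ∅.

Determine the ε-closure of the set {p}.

{p,q,s,t}

Begin with {p}.
p →ε {q,t}; add q, t.
t →ε {q,s}; add s.
ε-closure = {p,q,s,t}.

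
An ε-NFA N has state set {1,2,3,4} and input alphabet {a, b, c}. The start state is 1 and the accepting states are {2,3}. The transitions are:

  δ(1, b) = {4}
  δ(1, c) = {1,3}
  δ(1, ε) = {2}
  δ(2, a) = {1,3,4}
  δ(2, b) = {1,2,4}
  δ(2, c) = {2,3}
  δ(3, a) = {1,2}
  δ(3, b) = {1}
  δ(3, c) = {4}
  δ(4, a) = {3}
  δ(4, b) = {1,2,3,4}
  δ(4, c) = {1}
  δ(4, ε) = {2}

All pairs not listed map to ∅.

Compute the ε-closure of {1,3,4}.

Begin with {1,3,4}.
1 →ε {2}; add 2.
ε-closure = {1,2,3,4}.

{1,2,3,4}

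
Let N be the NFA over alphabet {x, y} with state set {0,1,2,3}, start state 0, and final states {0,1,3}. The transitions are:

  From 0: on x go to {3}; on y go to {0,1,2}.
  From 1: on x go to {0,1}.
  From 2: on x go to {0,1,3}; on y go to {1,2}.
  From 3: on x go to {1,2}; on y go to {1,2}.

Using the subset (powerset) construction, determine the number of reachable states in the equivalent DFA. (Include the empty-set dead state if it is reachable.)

Start state of the DFA: {0}.
{0} --x--> {3}  [new]
{0} --y--> {0,1,2}  [new]
{3} --x--> {1,2}  [new]
{3} --y--> {1,2}  [seen]
{0,1,2} --x--> {0,1,3}  [new]
{0,1,2} --y--> {0,1,2}  [seen]
{1,2} --x--> {0,1,3}  [seen]
{1,2} --y--> {1,2}  [seen]
{0,1,3} --x--> {0,1,2,3}  [new]
{0,1,3} --y--> {0,1,2}  [seen]
{0,1,2,3} --x--> {0,1,2,3}  [seen]
{0,1,2,3} --y--> {0,1,2}  [seen]
Reachable DFA states: {0}, {3}, {0,1,2}, {1,2}, {0,1,3}, {0,1,2,3}.

6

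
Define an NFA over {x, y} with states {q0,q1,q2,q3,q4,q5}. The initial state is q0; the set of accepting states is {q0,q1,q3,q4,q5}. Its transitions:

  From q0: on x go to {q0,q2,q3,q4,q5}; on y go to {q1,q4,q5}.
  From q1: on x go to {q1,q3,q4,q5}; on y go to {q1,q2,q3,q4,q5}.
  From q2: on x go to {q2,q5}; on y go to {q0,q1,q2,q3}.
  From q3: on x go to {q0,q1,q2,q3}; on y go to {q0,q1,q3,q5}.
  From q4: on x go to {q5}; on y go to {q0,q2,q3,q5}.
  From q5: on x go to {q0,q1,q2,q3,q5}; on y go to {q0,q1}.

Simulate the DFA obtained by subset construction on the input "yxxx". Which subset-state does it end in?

{q0,q1,q2,q3,q4,q5}

Start: {q0}.
δ(q0,y) = {q1,q4,q5}.
Union: {q1,q4,q5}.
After y: {q1,q4,q5}.
δ(q1,x) = {q1,q3,q4,q5}; δ(q4,x) = {q5}; δ(q5,x) = {q0,q1,q2,q3,q5}.
Union: {q0,q1,q2,q3,q4,q5}.
After x: {q0,q1,q2,q3,q4,q5}.
δ(q0,x) = {q0,q2,q3,q4,q5}; δ(q1,x) = {q1,q3,q4,q5}; δ(q2,x) = {q2,q5}; δ(q3,x) = {q0,q1,q2,q3}; δ(q4,x) = {q5}; δ(q5,x) = {q0,q1,q2,q3,q5}.
Union: {q0,q1,q2,q3,q4,q5}.
After x: {q0,q1,q2,q3,q4,q5}.
δ(q0,x) = {q0,q2,q3,q4,q5}; δ(q1,x) = {q1,q3,q4,q5}; δ(q2,x) = {q2,q5}; δ(q3,x) = {q0,q1,q2,q3}; δ(q4,x) = {q5}; δ(q5,x) = {q0,q1,q2,q3,q5}.
Union: {q0,q1,q2,q3,q4,q5}.
After x: {q0,q1,q2,q3,q4,q5}.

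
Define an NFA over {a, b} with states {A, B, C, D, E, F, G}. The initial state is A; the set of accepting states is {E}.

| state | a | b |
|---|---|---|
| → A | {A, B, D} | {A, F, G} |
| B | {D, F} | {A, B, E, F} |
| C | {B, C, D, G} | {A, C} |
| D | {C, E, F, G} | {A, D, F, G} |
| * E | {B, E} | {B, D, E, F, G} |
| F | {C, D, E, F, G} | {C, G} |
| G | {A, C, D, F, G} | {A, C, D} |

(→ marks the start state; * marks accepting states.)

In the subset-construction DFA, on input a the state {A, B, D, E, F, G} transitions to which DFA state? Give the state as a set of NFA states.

{A, B, C, D, E, F, G}

δ(A,a) = {A, B, D}; δ(B,a) = {D, F}; δ(D,a) = {C, E, F, G}; δ(E,a) = {B, E}; δ(F,a) = {C, D, E, F, G}; δ(G,a) = {A, C, D, F, G}.
Union: {A, B, C, D, E, F, G}.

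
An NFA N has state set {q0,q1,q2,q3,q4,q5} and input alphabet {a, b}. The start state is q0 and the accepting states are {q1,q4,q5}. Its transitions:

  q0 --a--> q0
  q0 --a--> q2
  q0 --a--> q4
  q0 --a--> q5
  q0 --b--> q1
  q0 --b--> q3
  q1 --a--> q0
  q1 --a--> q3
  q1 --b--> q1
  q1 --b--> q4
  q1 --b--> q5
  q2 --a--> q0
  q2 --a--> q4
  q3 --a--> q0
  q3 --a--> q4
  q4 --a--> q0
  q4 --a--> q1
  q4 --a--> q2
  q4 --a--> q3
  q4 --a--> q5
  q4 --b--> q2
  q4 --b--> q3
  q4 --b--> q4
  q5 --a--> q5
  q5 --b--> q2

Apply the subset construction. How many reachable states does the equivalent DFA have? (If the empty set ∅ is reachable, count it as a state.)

Start state of the DFA: {q0}.
{q0} --a--> {q0,q2,q4,q5}  [new]
{q0} --b--> {q1,q3}  [new]
{q0,q2,q4,q5} --a--> {q0,q1,q2,q3,q4,q5}  [new]
{q0,q2,q4,q5} --b--> {q1,q2,q3,q4}  [new]
{q1,q3} --a--> {q0,q3,q4}  [new]
{q1,q3} --b--> {q1,q4,q5}  [new]
{q0,q1,q2,q3,q4,q5} --a--> {q0,q1,q2,q3,q4,q5}  [seen]
{q0,q1,q2,q3,q4,q5} --b--> {q1,q2,q3,q4,q5}  [new]
{q1,q2,q3,q4} --a--> {q0,q1,q2,q3,q4,q5}  [seen]
{q1,q2,q3,q4} --b--> {q1,q2,q3,q4,q5}  [seen]
{q0,q3,q4} --a--> {q0,q1,q2,q3,q4,q5}  [seen]
{q0,q3,q4} --b--> {q1,q2,q3,q4}  [seen]
{q1,q4,q5} --a--> {q0,q1,q2,q3,q5}  [new]
{q1,q4,q5} --b--> {q1,q2,q3,q4,q5}  [seen]
{q1,q2,q3,q4,q5} --a--> {q0,q1,q2,q3,q4,q5}  [seen]
{q1,q2,q3,q4,q5} --b--> {q1,q2,q3,q4,q5}  [seen]
{q0,q1,q2,q3,q5} --a--> {q0,q2,q3,q4,q5}  [new]
{q0,q1,q2,q3,q5} --b--> {q1,q2,q3,q4,q5}  [seen]
{q0,q2,q3,q4,q5} --a--> {q0,q1,q2,q3,q4,q5}  [seen]
{q0,q2,q3,q4,q5} --b--> {q1,q2,q3,q4}  [seen]
Reachable DFA states: {q0}, {q0,q2,q4,q5}, {q1,q3}, {q0,q1,q2,q3,q4,q5}, {q1,q2,q3,q4}, {q0,q3,q4}, {q1,q4,q5}, {q1,q2,q3,q4,q5}, {q0,q1,q2,q3,q5}, {q0,q2,q3,q4,q5}.

10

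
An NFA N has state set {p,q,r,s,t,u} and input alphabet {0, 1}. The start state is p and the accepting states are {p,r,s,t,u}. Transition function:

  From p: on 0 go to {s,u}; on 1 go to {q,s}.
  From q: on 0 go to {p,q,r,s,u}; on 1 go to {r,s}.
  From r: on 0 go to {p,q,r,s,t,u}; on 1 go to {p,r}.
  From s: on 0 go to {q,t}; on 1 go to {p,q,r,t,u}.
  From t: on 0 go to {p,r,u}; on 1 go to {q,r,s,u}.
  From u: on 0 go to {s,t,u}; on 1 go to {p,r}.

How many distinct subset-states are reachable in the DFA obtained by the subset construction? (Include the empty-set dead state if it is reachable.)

Start state of the DFA: {p}.
{p} --0--> {s,u}  [new]
{p} --1--> {q,s}  [new]
{s,u} --0--> {q,s,t,u}  [new]
{s,u} --1--> {p,q,r,t,u}  [new]
{q,s} --0--> {p,q,r,s,t,u}  [new]
{q,s} --1--> {p,q,r,s,t,u}  [seen]
{q,s,t,u} --0--> {p,q,r,s,t,u}  [seen]
{q,s,t,u} --1--> {p,q,r,s,t,u}  [seen]
{p,q,r,t,u} --0--> {p,q,r,s,t,u}  [seen]
{p,q,r,t,u} --1--> {p,q,r,s,u}  [new]
{p,q,r,s,t,u} --0--> {p,q,r,s,t,u}  [seen]
{p,q,r,s,t,u} --1--> {p,q,r,s,t,u}  [seen]
{p,q,r,s,u} --0--> {p,q,r,s,t,u}  [seen]
{p,q,r,s,u} --1--> {p,q,r,s,t,u}  [seen]
Reachable DFA states: {p}, {s,u}, {q,s}, {q,s,t,u}, {p,q,r,t,u}, {p,q,r,s,t,u}, {p,q,r,s,u}.

7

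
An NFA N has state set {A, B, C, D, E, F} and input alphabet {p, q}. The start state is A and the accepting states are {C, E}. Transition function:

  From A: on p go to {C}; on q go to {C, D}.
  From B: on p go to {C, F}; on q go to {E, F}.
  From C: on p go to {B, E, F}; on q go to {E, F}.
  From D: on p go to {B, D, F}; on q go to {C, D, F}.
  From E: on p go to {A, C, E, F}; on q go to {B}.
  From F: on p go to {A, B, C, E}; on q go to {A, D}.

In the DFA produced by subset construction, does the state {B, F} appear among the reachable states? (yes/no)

Start state of the DFA: {A}.
{A} --p--> {C}  [new]
{A} --q--> {C, D}  [new]
{C} --p--> {B, E, F}  [new]
{C} --q--> {E, F}  [new]
{C, D} --p--> {B, D, E, F}  [new]
{C, D} --q--> {C, D, E, F}  [new]
{B, E, F} --p--> {A, B, C, E, F}  [new]
{B, E, F} --q--> {A, B, D, E, F}  [new]
{E, F} --p--> {A, B, C, E, F}  [seen]
{E, F} --q--> {A, B, D}  [new]
{B, D, E, F} --p--> {A, B, C, D, E, F}  [new]
{B, D, E, F} --q--> {A, B, C, D, E, F}  [seen]
{C, D, E, F} --p--> {A, B, C, D, E, F}  [seen]
{C, D, E, F} --q--> {A, B, C, D, E, F}  [seen]
{A, B, C, E, F} --p--> {A, B, C, E, F}  [seen]
{A, B, C, E, F} --q--> {A, B, C, D, E, F}  [seen]
{A, B, D, E, F} --p--> {A, B, C, D, E, F}  [seen]
{A, B, D, E, F} --q--> {A, B, C, D, E, F}  [seen]
{A, B, D} --p--> {B, C, D, F}  [new]
{A, B, D} --q--> {C, D, E, F}  [seen]
{A, B, C, D, E, F} --p--> {A, B, C, D, E, F}  [seen]
{A, B, C, D, E, F} --q--> {A, B, C, D, E, F}  [seen]
{B, C, D, F} --p--> {A, B, C, D, E, F}  [seen]
{B, C, D, F} --q--> {A, C, D, E, F}  [new]
{A, C, D, E, F} --p--> {A, B, C, D, E, F}  [seen]
{A, C, D, E, F} --q--> {A, B, C, D, E, F}  [seen]
Reachable DFA states: {A}, {C}, {C, D}, {B, E, F}, {E, F}, {B, D, E, F}, {C, D, E, F}, {A, B, C, E, F}, {A, B, D, E, F}, {A, B, D}, {A, B, C, D, E, F}, {B, C, D, F}, {A, C, D, E, F}.
{B, F} is not among them.

no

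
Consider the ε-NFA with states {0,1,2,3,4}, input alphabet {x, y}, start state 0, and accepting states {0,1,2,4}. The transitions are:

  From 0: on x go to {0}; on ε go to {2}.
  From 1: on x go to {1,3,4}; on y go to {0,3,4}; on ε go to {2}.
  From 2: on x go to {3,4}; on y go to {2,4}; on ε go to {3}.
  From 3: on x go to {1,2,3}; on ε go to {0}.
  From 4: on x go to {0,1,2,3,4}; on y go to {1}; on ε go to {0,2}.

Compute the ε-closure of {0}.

{0,2,3}

Begin with {0}.
0 →ε {2}; add 2.
2 →ε {3}; add 3.
ε-closure = {0,2,3}.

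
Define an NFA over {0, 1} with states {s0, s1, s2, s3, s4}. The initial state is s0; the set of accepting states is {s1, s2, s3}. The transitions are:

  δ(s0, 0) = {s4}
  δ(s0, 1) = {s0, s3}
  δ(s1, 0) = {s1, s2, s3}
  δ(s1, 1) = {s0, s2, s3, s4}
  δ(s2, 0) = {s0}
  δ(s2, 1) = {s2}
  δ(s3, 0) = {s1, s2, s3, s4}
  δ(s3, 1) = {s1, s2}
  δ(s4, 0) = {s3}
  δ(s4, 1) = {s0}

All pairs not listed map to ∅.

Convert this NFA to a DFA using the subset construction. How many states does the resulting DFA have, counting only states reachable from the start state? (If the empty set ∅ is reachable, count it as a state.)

9

Start state of the DFA: {s0}.
{s0} --0--> {s4}  [new]
{s0} --1--> {s0, s3}  [new]
{s4} --0--> {s3}  [new]
{s4} --1--> {s0}  [seen]
{s0, s3} --0--> {s1, s2, s3, s4}  [new]
{s0, s3} --1--> {s0, s1, s2, s3}  [new]
{s3} --0--> {s1, s2, s3, s4}  [seen]
{s3} --1--> {s1, s2}  [new]
{s1, s2, s3, s4} --0--> {s0, s1, s2, s3, s4}  [new]
{s1, s2, s3, s4} --1--> {s0, s1, s2, s3, s4}  [seen]
{s0, s1, s2, s3} --0--> {s0, s1, s2, s3, s4}  [seen]
{s0, s1, s2, s3} --1--> {s0, s1, s2, s3, s4}  [seen]
{s1, s2} --0--> {s0, s1, s2, s3}  [seen]
{s1, s2} --1--> {s0, s2, s3, s4}  [new]
{s0, s1, s2, s3, s4} --0--> {s0, s1, s2, s3, s4}  [seen]
{s0, s1, s2, s3, s4} --1--> {s0, s1, s2, s3, s4}  [seen]
{s0, s2, s3, s4} --0--> {s0, s1, s2, s3, s4}  [seen]
{s0, s2, s3, s4} --1--> {s0, s1, s2, s3}  [seen]
Reachable DFA states: {s0}, {s4}, {s0, s3}, {s3}, {s1, s2, s3, s4}, {s0, s1, s2, s3}, {s1, s2}, {s0, s1, s2, s3, s4}, {s0, s2, s3, s4}.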